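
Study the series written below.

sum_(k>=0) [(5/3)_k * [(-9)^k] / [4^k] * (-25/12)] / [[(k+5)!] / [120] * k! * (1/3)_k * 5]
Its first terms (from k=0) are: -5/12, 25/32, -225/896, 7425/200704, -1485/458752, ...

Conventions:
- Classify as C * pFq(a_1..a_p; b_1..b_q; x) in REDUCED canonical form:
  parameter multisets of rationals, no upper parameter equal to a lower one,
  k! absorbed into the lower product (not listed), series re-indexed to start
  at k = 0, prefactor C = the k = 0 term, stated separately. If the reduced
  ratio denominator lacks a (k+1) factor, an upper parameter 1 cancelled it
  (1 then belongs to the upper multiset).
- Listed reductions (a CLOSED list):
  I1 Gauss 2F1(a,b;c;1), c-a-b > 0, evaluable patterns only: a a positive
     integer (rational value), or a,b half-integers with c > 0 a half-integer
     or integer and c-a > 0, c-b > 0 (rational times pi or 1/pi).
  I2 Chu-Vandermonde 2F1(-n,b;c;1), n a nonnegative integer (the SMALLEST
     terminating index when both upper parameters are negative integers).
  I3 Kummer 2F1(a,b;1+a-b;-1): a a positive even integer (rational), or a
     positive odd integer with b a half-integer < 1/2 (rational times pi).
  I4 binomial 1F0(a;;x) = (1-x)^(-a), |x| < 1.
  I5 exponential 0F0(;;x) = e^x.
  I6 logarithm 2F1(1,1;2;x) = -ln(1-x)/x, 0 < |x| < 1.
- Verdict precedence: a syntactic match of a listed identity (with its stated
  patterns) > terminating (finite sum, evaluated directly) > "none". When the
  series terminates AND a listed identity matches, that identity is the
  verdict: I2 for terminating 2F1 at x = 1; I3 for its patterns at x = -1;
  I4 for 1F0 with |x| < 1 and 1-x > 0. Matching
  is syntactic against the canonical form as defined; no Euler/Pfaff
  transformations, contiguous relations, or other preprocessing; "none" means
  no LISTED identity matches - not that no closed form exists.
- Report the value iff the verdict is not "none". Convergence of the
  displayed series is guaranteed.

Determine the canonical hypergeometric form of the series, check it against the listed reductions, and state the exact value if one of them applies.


Canonical form: C = -5/12 times 1F2 with upper {5/3}, lower {1/3, 6}, x = -9/4. Verdict: none - this 1F2 at x = -9/4 matches no listed pattern, and upper {5/3} holds no stopper.

Key step: from the first term -5/12: the denominator's factorial ratio (C = -5/12) is a lower Pochhammer.
Consecutive-term ratio: r(k) = (-9/4) * (k+5/3) / [(k+1/3) (k+6) (k+1)] ; factor over Q: parameters, x = (-9/4), and C = -5/12.


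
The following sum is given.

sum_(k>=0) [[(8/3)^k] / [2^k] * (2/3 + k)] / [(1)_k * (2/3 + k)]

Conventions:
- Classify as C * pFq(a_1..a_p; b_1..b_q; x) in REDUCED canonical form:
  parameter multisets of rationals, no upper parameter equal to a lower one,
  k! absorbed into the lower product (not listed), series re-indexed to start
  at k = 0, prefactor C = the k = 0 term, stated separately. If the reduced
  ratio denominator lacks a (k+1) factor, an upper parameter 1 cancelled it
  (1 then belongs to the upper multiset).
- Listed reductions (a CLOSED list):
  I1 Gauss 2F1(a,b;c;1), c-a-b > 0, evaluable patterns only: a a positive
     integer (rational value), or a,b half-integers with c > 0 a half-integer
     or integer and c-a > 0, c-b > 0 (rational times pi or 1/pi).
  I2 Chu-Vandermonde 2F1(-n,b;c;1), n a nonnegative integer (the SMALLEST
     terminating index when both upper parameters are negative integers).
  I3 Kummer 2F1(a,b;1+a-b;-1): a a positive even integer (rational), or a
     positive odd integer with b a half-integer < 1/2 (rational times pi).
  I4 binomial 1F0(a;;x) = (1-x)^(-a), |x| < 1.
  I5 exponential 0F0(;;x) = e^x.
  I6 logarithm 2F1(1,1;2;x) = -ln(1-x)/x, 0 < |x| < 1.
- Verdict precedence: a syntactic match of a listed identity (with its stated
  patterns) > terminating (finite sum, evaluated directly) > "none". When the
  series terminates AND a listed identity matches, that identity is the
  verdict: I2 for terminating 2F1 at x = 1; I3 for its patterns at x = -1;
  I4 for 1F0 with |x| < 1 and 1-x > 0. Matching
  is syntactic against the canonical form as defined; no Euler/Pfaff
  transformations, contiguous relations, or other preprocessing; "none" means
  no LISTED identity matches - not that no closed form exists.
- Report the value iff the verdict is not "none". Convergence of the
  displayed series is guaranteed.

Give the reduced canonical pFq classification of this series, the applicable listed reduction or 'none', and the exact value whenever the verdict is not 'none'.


Structural cue: t_0 = 1 here, and the two k-th powers (prefactor 1) combine into one argument.
Consecutive-term ratio: r(k) = (4/3) * 1 / [(k+1)] - rational in k. x = (4/3); t_0 = 1; negate the roots.

x = 4/3 here; the reduced form reads 0F0, upper {-}, lower {-}, C = 1. Verdict: exponential (I5) fires (the 0F0 exponential series at x = 4/3). Value: e^(4/3).


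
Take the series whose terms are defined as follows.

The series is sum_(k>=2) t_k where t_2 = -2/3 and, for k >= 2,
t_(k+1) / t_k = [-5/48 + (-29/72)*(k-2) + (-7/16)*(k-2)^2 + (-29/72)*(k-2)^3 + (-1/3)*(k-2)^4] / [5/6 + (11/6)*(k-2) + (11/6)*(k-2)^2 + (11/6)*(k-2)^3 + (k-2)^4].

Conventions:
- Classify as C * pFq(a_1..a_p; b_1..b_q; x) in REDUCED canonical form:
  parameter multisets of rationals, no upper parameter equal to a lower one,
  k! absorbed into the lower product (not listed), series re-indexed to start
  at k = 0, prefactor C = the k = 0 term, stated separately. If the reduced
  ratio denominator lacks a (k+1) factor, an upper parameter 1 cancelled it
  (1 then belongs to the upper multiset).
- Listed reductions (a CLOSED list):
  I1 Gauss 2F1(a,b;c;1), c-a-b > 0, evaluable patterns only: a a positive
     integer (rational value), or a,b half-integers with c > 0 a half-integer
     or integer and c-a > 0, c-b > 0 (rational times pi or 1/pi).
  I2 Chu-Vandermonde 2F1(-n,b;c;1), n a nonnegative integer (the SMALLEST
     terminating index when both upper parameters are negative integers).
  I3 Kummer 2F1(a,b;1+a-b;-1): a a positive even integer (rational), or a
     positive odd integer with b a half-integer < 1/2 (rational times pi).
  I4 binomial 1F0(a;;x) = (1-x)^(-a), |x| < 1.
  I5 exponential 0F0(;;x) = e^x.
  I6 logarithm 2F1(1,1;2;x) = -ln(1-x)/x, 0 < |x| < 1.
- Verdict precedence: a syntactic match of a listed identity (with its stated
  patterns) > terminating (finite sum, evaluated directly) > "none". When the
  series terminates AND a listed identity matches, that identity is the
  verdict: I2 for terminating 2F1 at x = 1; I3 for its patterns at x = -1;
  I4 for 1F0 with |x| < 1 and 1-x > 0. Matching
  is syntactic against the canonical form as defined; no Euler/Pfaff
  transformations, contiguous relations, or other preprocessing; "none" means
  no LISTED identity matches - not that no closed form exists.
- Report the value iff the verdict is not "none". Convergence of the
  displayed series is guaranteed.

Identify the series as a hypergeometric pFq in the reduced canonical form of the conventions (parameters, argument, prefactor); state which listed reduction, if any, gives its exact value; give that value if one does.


Structural cue: with t_0 = -2/3, the parameter 5/6 appears in both the upper and lower lists and cancels (alongside the other common factor).
Adjacent-term ratio: r(k) = (-1/3) * (k+3/8) / [(k+1)] - rational in k. x = (-1/3); t_0 = -2/3; negate the roots.

Prefactor -2/3, argument -1/3: 1F0 with upper {3/8} over lower {-}. Verdict: this is the binomial series (I4) (the 1F0 binomial series: exponent -3/8, x = -1/3). Sum: (-2/3) * (4/3)^(-3/8).


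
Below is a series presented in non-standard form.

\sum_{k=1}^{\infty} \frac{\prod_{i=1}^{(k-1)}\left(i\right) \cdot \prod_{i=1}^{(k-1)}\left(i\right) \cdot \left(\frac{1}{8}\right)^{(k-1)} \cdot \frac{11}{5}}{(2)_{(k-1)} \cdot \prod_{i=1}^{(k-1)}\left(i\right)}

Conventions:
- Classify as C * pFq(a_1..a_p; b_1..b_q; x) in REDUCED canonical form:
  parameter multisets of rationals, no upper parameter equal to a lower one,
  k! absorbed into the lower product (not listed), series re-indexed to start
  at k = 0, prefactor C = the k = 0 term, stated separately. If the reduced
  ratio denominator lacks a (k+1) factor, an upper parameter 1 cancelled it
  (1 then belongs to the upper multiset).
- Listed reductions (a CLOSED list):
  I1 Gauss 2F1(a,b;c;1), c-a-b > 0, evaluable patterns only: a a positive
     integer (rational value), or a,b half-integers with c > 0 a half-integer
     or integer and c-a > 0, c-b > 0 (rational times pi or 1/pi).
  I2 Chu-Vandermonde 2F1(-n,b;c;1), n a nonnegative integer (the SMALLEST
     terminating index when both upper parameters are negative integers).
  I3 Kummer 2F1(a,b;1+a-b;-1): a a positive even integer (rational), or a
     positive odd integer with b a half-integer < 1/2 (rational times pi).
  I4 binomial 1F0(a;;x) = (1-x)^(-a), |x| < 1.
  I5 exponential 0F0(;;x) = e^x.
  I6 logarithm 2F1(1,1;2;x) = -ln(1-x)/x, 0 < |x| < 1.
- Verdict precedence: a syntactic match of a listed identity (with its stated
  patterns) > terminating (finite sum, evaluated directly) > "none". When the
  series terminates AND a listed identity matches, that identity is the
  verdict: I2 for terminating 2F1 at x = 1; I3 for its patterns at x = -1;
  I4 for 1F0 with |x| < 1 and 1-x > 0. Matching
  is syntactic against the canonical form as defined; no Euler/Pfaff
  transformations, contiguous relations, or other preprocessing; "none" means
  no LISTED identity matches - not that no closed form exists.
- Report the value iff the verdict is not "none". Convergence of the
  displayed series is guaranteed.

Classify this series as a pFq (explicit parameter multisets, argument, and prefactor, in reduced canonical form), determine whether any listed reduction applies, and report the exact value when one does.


The tell: x = \frac{1}{8} and the running product (C = 11/5) telescopes to a rising factorial.
Term ratio: r(k) = \frac{1}{8} * (k+1) (k+1) / [(k+2) (k+1)] ; factor over Q: parameters, x = \frac{1}{8}, and C = \frac{11}{5}.

x = \frac{1}{8} here; the reduced form reads 2F1, upper {1, 1}, lower {2}, C = \frac{11}{5}. Verdict at x = \frac{1}{8}: the logarithmic series (I6) matches (the logarithm: parameters (1,1;2), x = \frac{1}{8}). Value: \left(-\frac{88}{5}\right) \cdot \ln\left(\frac{7}{8}\right).


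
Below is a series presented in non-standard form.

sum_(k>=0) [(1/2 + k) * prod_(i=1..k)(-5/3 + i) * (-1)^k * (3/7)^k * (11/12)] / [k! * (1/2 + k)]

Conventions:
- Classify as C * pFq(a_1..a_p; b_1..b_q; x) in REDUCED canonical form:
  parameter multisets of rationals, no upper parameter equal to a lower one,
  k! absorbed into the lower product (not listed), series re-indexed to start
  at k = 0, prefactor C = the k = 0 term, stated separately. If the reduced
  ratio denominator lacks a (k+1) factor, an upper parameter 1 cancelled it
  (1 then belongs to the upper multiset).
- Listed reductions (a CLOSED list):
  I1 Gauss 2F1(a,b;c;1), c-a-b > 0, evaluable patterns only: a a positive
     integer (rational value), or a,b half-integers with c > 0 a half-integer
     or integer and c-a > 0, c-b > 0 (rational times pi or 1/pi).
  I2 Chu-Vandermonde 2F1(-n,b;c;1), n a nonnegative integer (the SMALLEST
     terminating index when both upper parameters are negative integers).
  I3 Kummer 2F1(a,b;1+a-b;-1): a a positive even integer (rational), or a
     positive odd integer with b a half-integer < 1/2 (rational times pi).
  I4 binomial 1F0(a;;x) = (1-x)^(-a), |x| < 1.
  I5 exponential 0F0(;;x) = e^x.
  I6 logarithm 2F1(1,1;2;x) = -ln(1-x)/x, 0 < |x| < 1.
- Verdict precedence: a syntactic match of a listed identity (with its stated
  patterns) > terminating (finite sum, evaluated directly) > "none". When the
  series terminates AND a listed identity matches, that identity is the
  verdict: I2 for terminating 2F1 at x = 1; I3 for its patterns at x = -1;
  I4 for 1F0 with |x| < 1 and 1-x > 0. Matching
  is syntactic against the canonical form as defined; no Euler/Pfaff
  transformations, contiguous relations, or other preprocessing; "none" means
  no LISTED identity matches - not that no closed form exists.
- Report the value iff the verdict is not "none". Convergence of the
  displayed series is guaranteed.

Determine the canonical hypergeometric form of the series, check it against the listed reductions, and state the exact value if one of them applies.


Prefactor 11/12, argument -3/7: 1F0 with upper {-2/3} over lower {-}. Verdict: the I4 binomial reduction matches (the 1F0 binomial series: exponent 2/3, x = -3/7). Hence: (11/12) * (10/7)^(2/3).

The tell: t_0 being 11/12, the running product (C = 11/12) telescopes to a rising factorial.
Step ratio: r(k) = (-3/7) * (k-2/3) / [(k+1)] - rational; roots negated = parameters, x = (-3/7), C = 11/12.


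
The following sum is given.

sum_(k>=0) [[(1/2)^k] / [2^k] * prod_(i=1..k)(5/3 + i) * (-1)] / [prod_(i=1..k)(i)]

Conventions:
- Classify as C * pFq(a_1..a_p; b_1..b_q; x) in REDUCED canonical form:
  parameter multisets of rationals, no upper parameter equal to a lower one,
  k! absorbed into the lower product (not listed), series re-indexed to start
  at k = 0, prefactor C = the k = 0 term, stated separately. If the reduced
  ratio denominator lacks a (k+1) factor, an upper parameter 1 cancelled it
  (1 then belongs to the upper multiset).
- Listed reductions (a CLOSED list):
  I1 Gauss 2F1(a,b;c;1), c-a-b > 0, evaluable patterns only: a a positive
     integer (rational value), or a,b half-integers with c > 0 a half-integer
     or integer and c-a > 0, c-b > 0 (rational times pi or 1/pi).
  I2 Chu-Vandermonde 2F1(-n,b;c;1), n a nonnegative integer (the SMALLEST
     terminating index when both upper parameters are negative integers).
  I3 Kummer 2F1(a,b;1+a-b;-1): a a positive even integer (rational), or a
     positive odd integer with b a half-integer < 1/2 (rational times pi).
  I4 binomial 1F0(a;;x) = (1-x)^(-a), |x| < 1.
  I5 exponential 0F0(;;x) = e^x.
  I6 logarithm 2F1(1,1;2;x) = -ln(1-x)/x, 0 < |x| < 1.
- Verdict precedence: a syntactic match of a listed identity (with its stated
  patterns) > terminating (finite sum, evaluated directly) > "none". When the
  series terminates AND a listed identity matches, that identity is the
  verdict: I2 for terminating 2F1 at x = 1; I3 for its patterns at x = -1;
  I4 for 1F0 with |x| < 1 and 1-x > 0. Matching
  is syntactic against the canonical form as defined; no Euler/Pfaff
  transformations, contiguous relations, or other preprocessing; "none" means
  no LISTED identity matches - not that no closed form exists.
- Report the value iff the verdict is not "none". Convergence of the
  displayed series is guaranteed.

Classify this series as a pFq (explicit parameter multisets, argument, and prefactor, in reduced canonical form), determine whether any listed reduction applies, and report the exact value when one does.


Key step: t_0 being -1, the product of the first k integers (prefactor -1) is k!.
Term ratio: r(k) = (1/4) * (k+8/3) / [(k+1)] ; factor over Q: parameters, x = (1/4), and C = -1.

This is -1 * 1F0(8/3; -; 1/4) in reduced canonical form. Verdict: the I4 binomial reduction applies (the 1F0 binomial series: exponent -8/3, x = 1/4). Sum: (-1) * (3/4)^(-8/3).


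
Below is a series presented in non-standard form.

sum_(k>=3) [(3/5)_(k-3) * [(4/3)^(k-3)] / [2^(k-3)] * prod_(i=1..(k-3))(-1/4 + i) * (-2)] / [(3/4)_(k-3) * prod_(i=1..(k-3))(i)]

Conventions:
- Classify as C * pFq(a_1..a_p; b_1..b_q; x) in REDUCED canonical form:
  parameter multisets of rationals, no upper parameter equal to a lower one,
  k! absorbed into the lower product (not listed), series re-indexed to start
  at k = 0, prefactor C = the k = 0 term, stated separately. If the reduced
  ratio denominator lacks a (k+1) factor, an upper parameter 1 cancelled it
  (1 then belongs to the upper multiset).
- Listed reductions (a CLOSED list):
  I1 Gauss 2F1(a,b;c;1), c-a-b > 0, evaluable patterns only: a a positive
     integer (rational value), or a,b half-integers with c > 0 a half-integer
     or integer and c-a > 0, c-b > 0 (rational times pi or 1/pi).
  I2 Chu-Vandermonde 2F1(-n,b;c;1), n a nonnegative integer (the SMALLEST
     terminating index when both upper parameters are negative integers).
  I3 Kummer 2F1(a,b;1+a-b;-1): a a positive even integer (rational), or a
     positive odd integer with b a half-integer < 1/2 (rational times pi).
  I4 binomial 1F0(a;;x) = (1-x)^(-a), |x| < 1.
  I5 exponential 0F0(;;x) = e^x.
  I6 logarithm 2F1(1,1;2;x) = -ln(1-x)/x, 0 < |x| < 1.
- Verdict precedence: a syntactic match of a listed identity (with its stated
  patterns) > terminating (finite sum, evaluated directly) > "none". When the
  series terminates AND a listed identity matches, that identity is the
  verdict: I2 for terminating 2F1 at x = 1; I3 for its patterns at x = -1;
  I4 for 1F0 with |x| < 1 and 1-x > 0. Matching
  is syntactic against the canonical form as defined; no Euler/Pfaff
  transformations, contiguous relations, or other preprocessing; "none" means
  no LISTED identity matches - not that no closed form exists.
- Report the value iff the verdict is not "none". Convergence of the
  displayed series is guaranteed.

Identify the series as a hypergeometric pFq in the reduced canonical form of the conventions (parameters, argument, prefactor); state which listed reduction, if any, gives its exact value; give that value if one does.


With C = -2: the canonical form is 1F0(3/5; -; 2/3). Verdict: binomial (I4) matches (the 1F0 binomial series: exponent -3/5, x = 2/3). Sum: (-2) * (1/3)^(-3/5).

Key step: t_0 being -2, the two k-th powers (prefactor -2) combine into one argument.
Step ratio: r(k) = (2/3) * (k+3/5) / [(k+1)] ; factor over Q: parameters, x = (2/3), and C = -2.


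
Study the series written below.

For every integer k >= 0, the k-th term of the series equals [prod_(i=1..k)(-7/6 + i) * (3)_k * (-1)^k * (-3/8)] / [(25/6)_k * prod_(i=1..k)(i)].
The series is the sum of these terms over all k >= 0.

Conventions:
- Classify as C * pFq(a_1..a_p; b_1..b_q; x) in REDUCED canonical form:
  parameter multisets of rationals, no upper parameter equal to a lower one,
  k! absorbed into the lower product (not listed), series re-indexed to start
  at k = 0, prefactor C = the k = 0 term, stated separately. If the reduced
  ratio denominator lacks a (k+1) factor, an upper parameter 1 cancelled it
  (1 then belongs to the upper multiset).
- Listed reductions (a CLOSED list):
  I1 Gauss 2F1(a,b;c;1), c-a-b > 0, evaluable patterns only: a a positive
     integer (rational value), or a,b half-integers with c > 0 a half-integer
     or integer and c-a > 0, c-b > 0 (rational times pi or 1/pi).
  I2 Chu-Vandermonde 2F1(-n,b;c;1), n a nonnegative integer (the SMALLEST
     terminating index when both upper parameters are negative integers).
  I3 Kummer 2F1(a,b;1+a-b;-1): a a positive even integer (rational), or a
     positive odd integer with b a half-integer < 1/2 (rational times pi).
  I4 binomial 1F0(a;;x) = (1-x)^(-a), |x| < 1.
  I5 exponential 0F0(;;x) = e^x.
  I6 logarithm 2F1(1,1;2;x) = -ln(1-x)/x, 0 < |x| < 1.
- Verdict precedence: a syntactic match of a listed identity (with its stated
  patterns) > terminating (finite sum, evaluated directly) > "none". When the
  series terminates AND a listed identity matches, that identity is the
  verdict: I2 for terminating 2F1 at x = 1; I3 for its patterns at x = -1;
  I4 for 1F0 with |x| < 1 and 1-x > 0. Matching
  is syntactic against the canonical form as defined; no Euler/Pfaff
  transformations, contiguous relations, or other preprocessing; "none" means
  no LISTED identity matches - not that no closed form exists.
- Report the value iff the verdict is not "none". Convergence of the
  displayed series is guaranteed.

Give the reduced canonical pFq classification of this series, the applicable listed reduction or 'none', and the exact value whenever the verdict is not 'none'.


Classification (C = -3/8): 2F1 with upper {-1/6, 3}, lower {25/6}, argument x = -1. Verdict: none - this 2F1 at x = -1 matches no listed pattern, and upper {-1/6, 3} holds no stopper.

The tell: with t_0 = -3/8, the running product (C = -3/8) telescopes to a rising factorial.
Step ratio: r(k) = (-1) * (k-1/6) (k+3) / [(k+25/6) (k+1)] - rational in k, leading ratio (-1); with t_0 = -3/8, classification follows.


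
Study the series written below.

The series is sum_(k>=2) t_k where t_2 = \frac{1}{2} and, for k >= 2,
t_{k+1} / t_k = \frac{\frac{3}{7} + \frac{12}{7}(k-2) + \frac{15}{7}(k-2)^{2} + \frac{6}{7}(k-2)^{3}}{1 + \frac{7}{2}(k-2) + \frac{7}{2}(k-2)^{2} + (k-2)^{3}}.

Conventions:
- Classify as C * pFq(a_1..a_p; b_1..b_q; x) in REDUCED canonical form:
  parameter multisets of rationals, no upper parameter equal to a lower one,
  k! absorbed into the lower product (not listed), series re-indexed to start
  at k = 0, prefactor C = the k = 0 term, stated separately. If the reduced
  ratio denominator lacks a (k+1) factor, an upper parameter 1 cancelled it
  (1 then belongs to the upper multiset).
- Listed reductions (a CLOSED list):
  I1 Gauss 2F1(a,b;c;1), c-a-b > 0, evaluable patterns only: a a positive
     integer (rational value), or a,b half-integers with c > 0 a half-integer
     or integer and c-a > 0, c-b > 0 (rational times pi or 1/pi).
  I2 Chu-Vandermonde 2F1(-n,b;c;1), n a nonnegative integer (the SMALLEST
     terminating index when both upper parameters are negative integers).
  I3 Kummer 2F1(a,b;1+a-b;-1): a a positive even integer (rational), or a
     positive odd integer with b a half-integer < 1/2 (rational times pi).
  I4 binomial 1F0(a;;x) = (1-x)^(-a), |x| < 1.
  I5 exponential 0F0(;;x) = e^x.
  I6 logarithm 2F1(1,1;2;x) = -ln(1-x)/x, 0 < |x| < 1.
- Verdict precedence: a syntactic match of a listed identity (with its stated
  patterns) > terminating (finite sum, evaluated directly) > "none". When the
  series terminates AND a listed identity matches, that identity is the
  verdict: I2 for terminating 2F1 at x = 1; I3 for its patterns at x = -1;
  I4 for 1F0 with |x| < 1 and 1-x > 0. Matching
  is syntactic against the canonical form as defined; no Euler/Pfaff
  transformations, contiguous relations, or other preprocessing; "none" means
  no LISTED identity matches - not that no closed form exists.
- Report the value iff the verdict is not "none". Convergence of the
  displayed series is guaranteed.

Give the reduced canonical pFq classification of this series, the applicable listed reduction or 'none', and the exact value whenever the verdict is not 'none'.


At argument \frac{6}{7}: a 2F1 with upper {1, 1}, lower {2}, scaled by C = \frac{1}{2}. Verdict: this is the I6 logarithm reduction (the logarithm: parameters (1,1;2), x = \frac{6}{7}). Sum: \left(-\frac{7}{12}\right) \cdot \ln\left(\frac{1}{7}\right).

Key step: with t_0 = \frac{1}{2}, the expanded ratio factors over Q; C = 1/2, roots give parameters.
Step ratio: r(k) = \frac{6}{7} * (k+1) (k+1) / [(k+2) (k+1)] - poly over poly, x = \frac{6}{7} from leading terms; C = \frac{1}{2} at k = 0.


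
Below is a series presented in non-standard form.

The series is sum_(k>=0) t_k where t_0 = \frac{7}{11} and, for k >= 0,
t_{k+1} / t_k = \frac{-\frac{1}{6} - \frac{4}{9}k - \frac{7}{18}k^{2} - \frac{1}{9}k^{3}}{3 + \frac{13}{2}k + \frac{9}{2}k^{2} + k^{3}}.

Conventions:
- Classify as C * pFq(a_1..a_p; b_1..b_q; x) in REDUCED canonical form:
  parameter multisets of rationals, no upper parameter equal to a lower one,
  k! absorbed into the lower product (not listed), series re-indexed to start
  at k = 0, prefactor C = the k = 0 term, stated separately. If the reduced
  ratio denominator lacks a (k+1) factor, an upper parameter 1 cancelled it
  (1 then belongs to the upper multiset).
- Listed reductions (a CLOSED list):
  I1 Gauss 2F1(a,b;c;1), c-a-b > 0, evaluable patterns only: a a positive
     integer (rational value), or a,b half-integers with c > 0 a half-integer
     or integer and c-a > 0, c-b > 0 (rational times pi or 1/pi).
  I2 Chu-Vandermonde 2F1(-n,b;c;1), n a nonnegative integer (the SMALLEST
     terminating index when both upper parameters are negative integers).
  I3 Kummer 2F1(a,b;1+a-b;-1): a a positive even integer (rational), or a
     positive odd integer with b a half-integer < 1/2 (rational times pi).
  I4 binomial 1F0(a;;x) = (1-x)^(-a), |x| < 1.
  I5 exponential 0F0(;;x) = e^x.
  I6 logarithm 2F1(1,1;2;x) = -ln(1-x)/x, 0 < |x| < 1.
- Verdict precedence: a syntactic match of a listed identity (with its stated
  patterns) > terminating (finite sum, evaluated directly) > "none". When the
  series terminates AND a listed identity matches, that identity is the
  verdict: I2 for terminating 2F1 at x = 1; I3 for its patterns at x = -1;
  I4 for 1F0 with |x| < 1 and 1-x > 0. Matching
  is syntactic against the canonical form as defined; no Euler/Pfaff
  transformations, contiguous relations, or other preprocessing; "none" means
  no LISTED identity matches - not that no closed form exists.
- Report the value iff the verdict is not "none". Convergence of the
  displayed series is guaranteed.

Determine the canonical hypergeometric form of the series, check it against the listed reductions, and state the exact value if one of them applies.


Prefactor \frac{7}{11}, argument -\frac{1}{9}: 2F1 with upper {1, 1} over lower {2}. Verdict: logarithm (I6) applies (the logarithm: parameters (1,1;2), x = -\frac{1}{9}). Hence: \frac{63}{11} \cdot \ln\left(\frac{10}{9}\right).

First insight: from the first term \frac{7}{11}: cancel k + 3/2 from the displayed ratio first; then prefactor 7/11.
Adjacent-term ratio: r(k) = -\frac{1}{9} * (k+1) (k+1) / [(k+2) (k+1)] - rational in k, leading ratio -\frac{1}{9}; with t_0 = \frac{7}{11}, classification follows.


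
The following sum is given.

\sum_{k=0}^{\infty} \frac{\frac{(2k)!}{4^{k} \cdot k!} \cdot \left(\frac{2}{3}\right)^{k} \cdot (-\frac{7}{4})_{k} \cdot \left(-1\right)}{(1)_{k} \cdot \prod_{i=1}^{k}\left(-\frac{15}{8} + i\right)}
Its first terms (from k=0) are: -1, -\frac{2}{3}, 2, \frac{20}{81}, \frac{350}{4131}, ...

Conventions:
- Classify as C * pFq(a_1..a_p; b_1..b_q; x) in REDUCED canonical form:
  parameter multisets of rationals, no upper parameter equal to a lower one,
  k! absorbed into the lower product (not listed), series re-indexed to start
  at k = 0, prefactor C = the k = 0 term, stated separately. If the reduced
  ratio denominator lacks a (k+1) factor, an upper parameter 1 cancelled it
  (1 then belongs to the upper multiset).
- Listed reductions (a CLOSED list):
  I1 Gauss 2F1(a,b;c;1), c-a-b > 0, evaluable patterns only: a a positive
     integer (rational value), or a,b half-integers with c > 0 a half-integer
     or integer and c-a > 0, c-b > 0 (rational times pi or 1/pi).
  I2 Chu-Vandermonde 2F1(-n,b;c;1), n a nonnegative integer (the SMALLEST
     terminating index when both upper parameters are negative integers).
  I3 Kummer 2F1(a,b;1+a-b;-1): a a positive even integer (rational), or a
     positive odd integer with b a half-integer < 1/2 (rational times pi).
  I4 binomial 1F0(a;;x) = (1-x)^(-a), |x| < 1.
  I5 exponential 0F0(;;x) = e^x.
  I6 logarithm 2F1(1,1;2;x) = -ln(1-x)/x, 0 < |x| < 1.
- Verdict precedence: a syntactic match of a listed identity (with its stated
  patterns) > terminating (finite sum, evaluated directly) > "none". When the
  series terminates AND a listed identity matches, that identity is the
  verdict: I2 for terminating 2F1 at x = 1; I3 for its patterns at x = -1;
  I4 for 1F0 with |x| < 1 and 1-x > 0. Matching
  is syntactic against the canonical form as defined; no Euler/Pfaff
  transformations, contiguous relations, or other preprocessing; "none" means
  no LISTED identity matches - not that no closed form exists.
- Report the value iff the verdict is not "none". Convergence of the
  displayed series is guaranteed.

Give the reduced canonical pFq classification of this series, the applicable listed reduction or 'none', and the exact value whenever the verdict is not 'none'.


At argument \frac{2}{3}: a 2F1 with upper {-\frac{7}{4}, \frac{1}{2}}, lower {-\frac{7}{8}}, scaled by C = -1. Verdict: none. No listed pattern accepts 2F1(-\frac{7}{4}, \frac{1}{2}; -\frac{7}{8}; \frac{2}{3}).

Structural cue: with t_0 = -1, (1)_k (C = -1, x = 2/3) is k! itself.
Term ratio: r(k) = \frac{2}{3} * (k-\frac{7}{4}) (k+\frac{1}{2}) / [(k-\frac{7}{8}) (k+1)] - rational in k, leading ratio \frac{2}{3}; with t_0 = -1, classification follows.


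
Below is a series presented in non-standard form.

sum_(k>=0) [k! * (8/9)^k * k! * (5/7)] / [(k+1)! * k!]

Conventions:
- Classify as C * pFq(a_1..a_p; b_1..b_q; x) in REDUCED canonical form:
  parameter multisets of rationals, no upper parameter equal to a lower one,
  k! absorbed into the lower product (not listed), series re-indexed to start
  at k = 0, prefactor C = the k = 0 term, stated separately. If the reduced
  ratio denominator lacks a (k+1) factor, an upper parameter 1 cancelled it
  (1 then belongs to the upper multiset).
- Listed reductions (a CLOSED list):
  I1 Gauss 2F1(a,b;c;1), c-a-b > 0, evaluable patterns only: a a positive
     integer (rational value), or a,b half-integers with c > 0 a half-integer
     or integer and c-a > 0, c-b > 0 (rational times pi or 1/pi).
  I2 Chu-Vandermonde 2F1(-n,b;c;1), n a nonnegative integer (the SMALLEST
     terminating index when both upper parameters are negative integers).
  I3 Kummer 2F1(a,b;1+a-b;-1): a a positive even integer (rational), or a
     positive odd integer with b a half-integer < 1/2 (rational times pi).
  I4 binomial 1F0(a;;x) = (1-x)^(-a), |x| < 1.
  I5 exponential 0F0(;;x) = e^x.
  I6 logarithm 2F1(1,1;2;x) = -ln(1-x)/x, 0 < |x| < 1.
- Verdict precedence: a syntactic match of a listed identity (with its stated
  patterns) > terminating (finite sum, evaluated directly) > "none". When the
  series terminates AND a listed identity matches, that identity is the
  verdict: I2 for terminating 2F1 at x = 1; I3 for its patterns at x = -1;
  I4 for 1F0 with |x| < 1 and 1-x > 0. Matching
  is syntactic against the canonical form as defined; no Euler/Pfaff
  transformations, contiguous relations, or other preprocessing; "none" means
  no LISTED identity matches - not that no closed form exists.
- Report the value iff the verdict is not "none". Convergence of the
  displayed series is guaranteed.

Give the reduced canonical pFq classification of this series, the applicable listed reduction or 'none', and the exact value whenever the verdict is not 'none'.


Reduced: x = 8/9, 2F1, upper = {1, 1}, lower = {2}, C = 5/7. Verdict at x = 8/9: logarithm (I6) matches (the logarithm: parameters (1,1;2), x = 8/9). Value: (-45/56) * ln(1/9).

Key observation: x = (8/9) and the denominator's factorial ratio (prefactor 5/7) is a lower Pochhammer.
Step ratio: r(k) = (8/9) * (k+1) (k+1) / [(k+2) (k+1)] - rational; roots negated = parameters, x = (8/9), C = 5/7.


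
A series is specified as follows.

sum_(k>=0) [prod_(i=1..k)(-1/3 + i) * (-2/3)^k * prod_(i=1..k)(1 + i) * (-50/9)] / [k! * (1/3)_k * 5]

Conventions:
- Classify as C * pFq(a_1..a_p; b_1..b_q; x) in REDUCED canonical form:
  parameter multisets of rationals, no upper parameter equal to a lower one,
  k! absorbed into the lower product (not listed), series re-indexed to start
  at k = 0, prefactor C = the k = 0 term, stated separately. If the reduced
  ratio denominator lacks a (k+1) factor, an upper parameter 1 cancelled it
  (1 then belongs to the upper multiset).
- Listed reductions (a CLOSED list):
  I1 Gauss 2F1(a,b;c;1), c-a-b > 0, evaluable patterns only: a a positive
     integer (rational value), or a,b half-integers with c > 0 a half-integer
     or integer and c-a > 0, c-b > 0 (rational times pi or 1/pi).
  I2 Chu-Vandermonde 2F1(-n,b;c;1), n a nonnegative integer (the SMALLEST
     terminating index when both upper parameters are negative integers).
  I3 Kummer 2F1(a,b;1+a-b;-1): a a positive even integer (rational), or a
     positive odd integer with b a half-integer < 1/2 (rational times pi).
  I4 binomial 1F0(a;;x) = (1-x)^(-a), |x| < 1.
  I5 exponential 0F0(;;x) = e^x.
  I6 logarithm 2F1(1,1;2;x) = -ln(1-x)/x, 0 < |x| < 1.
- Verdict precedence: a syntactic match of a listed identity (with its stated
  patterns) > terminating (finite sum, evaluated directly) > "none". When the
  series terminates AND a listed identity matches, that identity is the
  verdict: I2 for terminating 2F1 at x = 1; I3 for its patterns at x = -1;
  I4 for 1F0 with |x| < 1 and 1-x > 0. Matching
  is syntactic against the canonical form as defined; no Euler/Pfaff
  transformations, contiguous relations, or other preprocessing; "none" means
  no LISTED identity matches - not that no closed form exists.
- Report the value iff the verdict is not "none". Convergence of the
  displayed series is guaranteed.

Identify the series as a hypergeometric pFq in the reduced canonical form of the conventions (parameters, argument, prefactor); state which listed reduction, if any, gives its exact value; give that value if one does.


The tell: t_0 being -10/9, the running product (prefactor -10/9) telescopes to a rising factorial.
Step ratio: r(k) = (-2/3) * (k+2/3) (k+2) / [(k+1/3) (k+1)] - poly over poly, x = (-2/3) from leading terms; C = -10/9 at k = 0.

Canonical form: C = -10/9 times 2F1 with upper {2/3, 2}, lower {1/3}, x = -2/3. Verdict: none - this 2F1 at x = -2/3 matches no listed pattern, and upper {2/3, 2} holds no stopper.


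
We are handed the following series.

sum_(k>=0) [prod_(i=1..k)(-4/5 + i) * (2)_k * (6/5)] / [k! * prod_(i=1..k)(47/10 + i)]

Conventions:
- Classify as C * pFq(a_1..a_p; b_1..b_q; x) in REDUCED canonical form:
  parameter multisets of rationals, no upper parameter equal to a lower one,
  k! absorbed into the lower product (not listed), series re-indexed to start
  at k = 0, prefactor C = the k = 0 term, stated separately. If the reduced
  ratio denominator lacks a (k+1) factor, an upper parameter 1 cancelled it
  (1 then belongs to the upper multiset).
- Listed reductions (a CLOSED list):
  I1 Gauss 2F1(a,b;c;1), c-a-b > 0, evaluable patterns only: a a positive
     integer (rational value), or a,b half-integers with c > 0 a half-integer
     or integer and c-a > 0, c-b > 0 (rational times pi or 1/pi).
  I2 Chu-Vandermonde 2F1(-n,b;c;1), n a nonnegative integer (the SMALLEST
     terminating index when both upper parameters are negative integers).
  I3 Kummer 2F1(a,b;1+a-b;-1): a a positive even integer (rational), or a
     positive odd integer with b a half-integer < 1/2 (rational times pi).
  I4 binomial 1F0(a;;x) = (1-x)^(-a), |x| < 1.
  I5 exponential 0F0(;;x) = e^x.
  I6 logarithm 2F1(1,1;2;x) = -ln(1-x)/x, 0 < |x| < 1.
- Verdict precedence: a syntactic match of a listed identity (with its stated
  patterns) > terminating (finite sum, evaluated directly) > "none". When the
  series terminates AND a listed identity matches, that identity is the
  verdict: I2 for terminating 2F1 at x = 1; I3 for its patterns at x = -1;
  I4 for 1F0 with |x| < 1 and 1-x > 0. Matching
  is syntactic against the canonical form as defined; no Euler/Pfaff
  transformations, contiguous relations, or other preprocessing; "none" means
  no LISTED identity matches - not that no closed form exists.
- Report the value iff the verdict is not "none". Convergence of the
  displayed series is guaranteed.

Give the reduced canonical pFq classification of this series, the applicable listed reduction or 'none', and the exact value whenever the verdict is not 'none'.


Key step: from the first term 6/5: the lower running product (prefactor 6/5) is a rising factorial.
Adjacent-term ratio: r(k) = 1 * (k+1/5) (k+2) / [(k+57/10) (k+1)] - rational in k, leading ratio 1; with t_0 = 6/5, classification follows.

With C = 6/5: the canonical form is 2F1(1/5, 2; 57/10; 1). Verdict at x = 1: the Gauss summation I1 matches (x = 1: the Gamma ratio telescopes since c-a-b = 7/2 > 0 and a = 2 in Z>0). Its exact value is 3478/2625.


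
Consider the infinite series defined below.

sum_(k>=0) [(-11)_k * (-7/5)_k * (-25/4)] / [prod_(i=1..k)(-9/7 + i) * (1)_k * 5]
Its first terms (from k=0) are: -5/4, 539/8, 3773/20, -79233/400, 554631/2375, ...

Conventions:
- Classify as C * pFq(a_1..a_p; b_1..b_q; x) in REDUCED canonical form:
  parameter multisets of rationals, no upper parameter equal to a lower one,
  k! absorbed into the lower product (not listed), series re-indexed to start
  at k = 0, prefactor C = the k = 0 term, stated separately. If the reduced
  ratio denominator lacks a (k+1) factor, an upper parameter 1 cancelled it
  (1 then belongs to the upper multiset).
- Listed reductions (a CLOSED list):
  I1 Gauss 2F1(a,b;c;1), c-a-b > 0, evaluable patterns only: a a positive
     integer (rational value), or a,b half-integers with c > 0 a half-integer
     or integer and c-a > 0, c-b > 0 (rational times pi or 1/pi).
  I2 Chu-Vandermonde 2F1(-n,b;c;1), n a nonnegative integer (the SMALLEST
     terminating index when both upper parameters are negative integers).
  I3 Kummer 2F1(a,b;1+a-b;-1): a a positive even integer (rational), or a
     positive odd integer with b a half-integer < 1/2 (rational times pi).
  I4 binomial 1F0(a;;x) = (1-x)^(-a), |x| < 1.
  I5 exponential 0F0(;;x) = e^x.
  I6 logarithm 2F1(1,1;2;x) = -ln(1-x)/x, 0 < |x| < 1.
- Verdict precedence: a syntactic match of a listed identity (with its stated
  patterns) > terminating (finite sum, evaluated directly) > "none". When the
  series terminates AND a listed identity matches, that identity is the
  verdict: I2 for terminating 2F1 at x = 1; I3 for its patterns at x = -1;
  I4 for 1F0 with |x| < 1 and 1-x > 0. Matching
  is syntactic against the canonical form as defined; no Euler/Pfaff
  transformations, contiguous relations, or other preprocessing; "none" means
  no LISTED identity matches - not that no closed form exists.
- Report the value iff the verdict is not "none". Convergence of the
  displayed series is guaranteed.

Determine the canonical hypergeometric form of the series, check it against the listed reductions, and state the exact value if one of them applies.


Canonical form: C = -5/4 times 2F1 with upper {-11, -7/5}, lower {-2/7}, x = 1. Verdict at x = 1: Chu-Vandermonde (I2) matches (terminating 2F1 at x = 1 with n = 11, b = -7/5, c = -2/7). Sum: 302971015529063303/1808673828125000.

Structural cue: t_0 = -5/4 here, and the lower running product (C = -5/4) is a rising factorial.
Consecutive-term ratio: r(k) = 1 * (k-11) (k-7/5) / [(k-2/7) (k+1)] - rational; roots negated = parameters, x = 1, C = -5/4.


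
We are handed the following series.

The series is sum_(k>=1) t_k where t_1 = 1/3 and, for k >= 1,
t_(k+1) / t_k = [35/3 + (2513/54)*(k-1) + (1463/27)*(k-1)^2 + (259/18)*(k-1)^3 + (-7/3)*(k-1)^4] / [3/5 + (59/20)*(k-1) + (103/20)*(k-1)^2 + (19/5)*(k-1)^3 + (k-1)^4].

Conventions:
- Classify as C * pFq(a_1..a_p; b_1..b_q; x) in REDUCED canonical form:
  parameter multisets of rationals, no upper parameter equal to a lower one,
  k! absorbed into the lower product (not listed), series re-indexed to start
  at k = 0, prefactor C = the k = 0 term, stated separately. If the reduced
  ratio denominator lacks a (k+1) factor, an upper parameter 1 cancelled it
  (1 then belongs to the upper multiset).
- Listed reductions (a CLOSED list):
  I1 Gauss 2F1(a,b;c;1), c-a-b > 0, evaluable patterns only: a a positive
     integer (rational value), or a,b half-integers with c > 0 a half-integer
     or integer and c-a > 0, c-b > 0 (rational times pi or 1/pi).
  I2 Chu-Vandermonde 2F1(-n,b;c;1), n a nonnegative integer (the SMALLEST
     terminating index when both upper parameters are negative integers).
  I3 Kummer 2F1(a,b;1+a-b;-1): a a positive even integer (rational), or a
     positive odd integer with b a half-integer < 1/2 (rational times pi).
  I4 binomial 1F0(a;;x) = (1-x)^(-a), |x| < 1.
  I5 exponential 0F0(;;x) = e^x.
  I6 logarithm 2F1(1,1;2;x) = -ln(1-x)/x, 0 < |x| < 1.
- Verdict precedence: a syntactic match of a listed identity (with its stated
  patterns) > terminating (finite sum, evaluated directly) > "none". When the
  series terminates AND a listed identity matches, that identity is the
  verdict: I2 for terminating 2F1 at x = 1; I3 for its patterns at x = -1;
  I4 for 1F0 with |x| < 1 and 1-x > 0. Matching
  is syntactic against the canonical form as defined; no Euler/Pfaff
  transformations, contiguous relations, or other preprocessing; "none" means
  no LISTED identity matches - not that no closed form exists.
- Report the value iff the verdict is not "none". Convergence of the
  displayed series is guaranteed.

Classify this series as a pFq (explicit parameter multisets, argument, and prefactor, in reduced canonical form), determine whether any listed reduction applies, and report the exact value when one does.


Reduced: x = -7/3, 3F2, upper = {-9, 2/3, 5/3}, lower = {4/5, 3/2}, C = 1/3. Verdict: terminating - upper parameter -9 makes this a finite sum (last index 9), evaluated exactly. Exact value: 317286558998955207184550504/20427429580015689370737.

First insight: t_0 being 1/3, the expanded ratio factors over Q; C = 1/3, x = -7/3, roots give parameters.
Adjacent-term ratio: r(k) = (-7/3) * (k-9) (k+2/3) (k+5/3) / [(k+4/5) (k+3/2) (k+1)] - rational in k. x = (-7/3); t_0 = 1/3; negate the roots.
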